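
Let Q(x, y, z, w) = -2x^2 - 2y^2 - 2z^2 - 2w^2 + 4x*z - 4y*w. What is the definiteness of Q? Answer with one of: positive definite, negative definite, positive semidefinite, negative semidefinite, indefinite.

negative semidefinite

Write A = [[-2, 0, 2, 0], [0, -2, 0, -2], [2, 0, -2, 0], [0, -2, 0, -2]].
Congruent diagonalization of A (simultaneous row and column reduction) yields pivots -2, -2, 0, 0.
That gives 2 negative, 2 zero pivots.
Hence Q is negative semidefinite.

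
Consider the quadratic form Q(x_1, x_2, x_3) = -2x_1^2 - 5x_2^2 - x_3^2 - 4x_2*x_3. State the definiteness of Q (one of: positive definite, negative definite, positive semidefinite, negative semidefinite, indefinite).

negative definite

The symmetric matrix is A = [[-2, 0, 0], [0, -5, -2], [0, -2, -1]].
Symmetric row and column elimination reduces A to a congruent diagonal form with pivots -2, -5, -1/5.
That gives 3 negative pivots.
Hence Q is negative definite.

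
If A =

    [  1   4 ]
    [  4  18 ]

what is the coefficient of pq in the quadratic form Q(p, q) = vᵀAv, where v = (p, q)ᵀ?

8

The coefficient of pq is A[1,2] + A[2,1] = 2·4 = 8.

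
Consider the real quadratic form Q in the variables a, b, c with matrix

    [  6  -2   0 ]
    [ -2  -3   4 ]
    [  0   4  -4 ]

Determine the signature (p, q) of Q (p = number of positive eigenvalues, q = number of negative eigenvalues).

Symmetric row and column elimination reduces A to a congruent diagonal form with pivots 6, -11/3, 4/11.
Counting signs: 2 positive, 1 negative.

(2, 1)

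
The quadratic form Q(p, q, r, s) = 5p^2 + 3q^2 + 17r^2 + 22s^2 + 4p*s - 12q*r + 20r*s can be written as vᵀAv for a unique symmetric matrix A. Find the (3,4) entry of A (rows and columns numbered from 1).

10

The coefficient of r·s in Q is 20. For a symmetric A this equals A[3,4] + A[4,3] = 2·A[3,4].
So A[3,4] = 20/2 = 10.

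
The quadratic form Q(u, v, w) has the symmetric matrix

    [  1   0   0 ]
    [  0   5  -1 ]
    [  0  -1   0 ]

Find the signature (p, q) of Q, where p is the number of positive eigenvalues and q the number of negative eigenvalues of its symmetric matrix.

(2, 1)

Congruent diagonalization of A (simultaneous row and column reduction) yields pivots 1, 5, -1/5.
That gives 2 positive, 1 negative pivots.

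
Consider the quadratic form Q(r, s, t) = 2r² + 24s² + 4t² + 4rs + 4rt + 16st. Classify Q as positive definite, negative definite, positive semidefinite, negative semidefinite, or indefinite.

positive definite

The symmetric matrix is A = [[2, 2, 2], [2, 24, 8], [2, 8, 4]].
Congruent diagonalization of A (simultaneous row and column reduction) yields pivots 2, 22, 4/11.
That gives 3 positive pivots.
Hence Q is positive definite.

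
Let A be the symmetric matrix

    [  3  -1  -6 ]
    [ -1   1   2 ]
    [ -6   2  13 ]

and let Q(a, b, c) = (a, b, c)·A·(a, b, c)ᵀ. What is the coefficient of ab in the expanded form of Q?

-2

The coefficient of ab is A[1,2] + A[2,1] = 2·(-1) = -2.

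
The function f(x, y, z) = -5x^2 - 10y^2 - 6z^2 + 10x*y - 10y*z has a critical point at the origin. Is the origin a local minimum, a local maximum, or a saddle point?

local maximum

The Hessian at the origin is H = [[-10, 10, 0], [10, -20, -10], [0, -10, -12]].
An LDLᵀ factorisation of H has diagonal entries -10, -10, -2.
Counting signs: 3 negative.
H is negative definite, so the origin is a strict local maximum.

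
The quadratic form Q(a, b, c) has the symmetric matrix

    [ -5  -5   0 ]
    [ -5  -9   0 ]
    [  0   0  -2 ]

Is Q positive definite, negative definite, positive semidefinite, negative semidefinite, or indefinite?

Congruent diagonalization of A (simultaneous row and column reduction) yields pivots -5, -4, -2.
Counting signs: 3 negative.
Hence Q is negative definite.

negative definite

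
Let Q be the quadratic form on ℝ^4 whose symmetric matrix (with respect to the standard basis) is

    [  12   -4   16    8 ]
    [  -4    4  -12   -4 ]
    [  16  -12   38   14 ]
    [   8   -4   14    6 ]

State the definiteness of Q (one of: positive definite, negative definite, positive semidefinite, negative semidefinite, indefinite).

positive semidefinite

Symmetric row and column elimination reduces A to a congruent diagonal form with pivots 12, 8/3, 0, 0.
That gives 2 positive, 2 zero pivots.
Hence Q is positive semidefinite.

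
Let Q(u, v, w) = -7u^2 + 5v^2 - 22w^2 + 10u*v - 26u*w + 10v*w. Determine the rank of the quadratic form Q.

2

The associated matrix is A = [[-7, 5, -13], [5, 5, 5], [-13, 5, -22]].
Row-reducing A symmetrically gives the diagonal entries -7, 60/7, 0.
Counting signs: 1 positive, 1 negative, 1 zero.
The rank is the number of nonzero pivots: 2.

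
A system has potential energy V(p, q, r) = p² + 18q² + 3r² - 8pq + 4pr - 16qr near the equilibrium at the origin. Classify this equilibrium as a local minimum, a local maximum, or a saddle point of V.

saddle point

The Hessian at the origin is H = [[2, -8, 4], [-8, 36, -16], [4, -16, 6]].
Symmetric row and column elimination reduces H to a congruent diagonal form with pivots 2, 4, -2.
Counting signs: 2 positive, 1 negative.
H is indefinite, so the origin is a saddle point.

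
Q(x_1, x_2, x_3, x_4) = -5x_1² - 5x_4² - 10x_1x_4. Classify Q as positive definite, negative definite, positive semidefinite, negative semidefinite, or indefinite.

The associated matrix is A = [[-5, 0, 0, -5], [0, 0, 0, 0], [0, 0, 0, 0], [-5, 0, 0, -5]].
Symmetric row and column elimination reduces A to a congruent diagonal form with pivots -5, 0, 0, 0.
Counting signs: 1 negative, 3 zero.
Hence Q is negative semidefinite.

negative semidefinite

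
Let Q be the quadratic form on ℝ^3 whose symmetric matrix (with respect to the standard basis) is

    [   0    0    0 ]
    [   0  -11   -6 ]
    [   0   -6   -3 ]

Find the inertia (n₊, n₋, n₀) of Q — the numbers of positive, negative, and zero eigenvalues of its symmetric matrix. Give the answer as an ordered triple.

(1, 1, 1)

Applying the same elementary operations to the rows and columns of A produces a congruent diagonal matrix with entries 0, -11, 3/11.
So there are 1 positive, 1 negative, 1 zero pivots.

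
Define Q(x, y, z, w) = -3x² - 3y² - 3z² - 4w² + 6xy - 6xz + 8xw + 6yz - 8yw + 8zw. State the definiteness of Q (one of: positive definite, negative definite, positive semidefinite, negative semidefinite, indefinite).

The symmetric matrix is A = [[-3, 3, -3, 4], [3, -3, 3, -4], [-3, 3, -3, 4], [4, -4, 4, -4]].
Congruent diagonalization of A (simultaneous row and column reduction) yields pivots -3, 0, 0, 4/3.
That gives 1 positive, 1 negative, 2 zero pivots.
Hence Q is indefinite.

indefinite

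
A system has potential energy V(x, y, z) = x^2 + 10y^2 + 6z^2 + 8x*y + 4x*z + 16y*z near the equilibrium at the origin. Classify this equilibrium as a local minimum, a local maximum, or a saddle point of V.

The Hessian at the origin is H = [[2, 8, 4], [8, 20, 16], [4, 16, 12]].
An LDLᵀ factorisation of H has diagonal entries 2, -12, 4.
So there are 2 positive, 1 negative pivots.
H is indefinite, so the origin is a saddle point.

saddle point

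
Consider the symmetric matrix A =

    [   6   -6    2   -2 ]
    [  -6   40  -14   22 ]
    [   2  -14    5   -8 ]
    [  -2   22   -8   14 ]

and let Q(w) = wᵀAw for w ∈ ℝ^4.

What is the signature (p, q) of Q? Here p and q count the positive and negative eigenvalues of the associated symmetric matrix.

Symmetric row and column elimination reduces A to a congruent diagonal form with pivots 6, 34, 5/51, 4/5.
That gives 4 positive pivots.

(4, 0)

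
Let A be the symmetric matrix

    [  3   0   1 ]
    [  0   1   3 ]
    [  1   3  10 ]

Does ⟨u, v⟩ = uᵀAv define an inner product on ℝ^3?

Applying the same elementary operations to the rows and columns of A produces a congruent diagonal matrix with entries 3, 1, 2/3.
Counting signs: 3 positive.
Hence Q is positive definite.
⟨·,·⟩ is an inner product exactly when A is positive definite.

yes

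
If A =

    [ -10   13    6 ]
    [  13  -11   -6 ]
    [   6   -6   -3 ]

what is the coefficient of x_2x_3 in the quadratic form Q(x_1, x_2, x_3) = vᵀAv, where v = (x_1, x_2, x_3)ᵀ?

The coefficient of x_2x_3 is A[2,3] + A[3,2] = 2·(-6) = -12.

-12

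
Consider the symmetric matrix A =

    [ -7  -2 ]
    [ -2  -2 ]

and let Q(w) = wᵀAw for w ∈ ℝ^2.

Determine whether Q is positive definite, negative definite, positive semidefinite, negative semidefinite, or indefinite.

For the 2×2 matrix [[-7, -2], [-2, -2]]: det = -7·-2 − (-2)² = 10, trace = -9.
det > 0 so both eigenvalues share the sign of the trace; trace = -9 < 0 ⇒ both negative.

negative definite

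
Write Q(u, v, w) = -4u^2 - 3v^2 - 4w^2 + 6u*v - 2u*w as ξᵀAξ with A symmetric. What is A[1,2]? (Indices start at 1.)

The coefficient of u·v in Q is 6. For a symmetric A this equals A[1,2] + A[2,1] = 2·A[1,2].
So A[1,2] = 6/2 = 3.

3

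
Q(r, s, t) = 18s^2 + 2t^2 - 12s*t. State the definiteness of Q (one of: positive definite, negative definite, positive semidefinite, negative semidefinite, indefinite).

positive semidefinite

The symmetric matrix is A = [[0, 0, 0], [0, 18, -6], [0, -6, 2]].
Symmetric row and column elimination reduces A to a congruent diagonal form with pivots 0, 18, 0.
That gives 1 positive, 2 zero pivots.
Hence Q is positive semidefinite.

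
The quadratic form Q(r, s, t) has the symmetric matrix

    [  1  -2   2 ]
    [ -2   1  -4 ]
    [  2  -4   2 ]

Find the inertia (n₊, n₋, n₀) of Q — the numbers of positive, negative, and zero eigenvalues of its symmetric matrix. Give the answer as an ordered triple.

(1, 2, 0)

Row-reducing A symmetrically gives the diagonal entries 1, -3, -2.
So there are 1 positive, 2 negative pivots.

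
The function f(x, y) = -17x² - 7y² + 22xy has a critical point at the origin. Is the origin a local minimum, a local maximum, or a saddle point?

The Hessian at the origin is H = [[-34, 22], [22, -14]].
det H = -34·-14 − (22)² = -8 < 0, so H is indefinite.
Therefore the origin is a saddle point.

saddle point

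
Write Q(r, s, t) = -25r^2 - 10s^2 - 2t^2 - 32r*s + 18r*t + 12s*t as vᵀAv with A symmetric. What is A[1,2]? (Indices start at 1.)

-16

The coefficient of r·s in Q is -32. For a symmetric A this equals A[1,2] + A[2,1] = 2·A[1,2].
So A[1,2] = -32/2 = -16.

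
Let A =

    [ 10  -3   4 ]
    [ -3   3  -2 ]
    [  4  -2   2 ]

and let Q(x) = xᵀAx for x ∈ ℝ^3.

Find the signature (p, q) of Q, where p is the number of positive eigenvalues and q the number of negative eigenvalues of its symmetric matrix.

(3, 0)

Congruent diagonalization of A (simultaneous row and column reduction) yields pivots 10, 21/10, 2/21.
Counting signs: 3 positive.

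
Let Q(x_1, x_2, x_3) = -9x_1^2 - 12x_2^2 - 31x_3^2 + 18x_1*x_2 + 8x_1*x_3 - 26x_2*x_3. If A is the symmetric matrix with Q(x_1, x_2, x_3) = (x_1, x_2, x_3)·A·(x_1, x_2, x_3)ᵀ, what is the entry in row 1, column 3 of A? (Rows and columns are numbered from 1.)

4

The coefficient of x_1·x_3 in Q is 8. For a symmetric A this equals A[1,3] + A[3,1] = 2·A[1,3].
So A[1,3] = 8/2 = 4.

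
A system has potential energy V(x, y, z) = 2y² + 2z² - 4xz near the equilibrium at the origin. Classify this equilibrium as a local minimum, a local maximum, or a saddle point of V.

saddle point

The Hessian at the origin is H = [[0, 0, -4], [0, 4, 0], [-4, 0, 4]].
H is indefinite, so the origin is a saddle point.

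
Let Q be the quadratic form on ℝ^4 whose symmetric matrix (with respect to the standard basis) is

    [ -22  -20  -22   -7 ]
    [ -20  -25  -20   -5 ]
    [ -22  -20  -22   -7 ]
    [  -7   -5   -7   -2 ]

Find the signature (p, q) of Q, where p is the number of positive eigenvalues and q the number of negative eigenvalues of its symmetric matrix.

(1, 2)

Congruent diagonalization of A (simultaneous row and column reduction) yields pivots -22, -75/11, 0, 1/2.
That gives 1 positive, 2 negative, 1 zero pivots.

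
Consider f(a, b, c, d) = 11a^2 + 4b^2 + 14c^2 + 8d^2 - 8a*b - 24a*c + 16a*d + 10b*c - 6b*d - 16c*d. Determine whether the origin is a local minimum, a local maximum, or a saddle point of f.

local minimum

The Hessian at the origin is H = [[22, -8, -24, 16], [-8, 8, 10, -6], [-24, 10, 28, -16], [16, -6, -16, 16]].
An LDLᵀ factorisation of H has diagonal entries 22, 56/11, 3/2, 20/7.
So there are 4 positive pivots.
H is positive definite, so the origin is a strict local minimum.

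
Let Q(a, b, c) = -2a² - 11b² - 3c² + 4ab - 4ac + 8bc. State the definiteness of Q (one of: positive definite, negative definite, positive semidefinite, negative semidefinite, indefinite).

negative definite

Write A = [[-2, 2, -2], [2, -11, 4], [-2, 4, -3]].
Applying the same elementary operations to the rows and columns of A produces a congruent diagonal matrix with entries -2, -9, -5/9.
So there are 3 negative pivots.
Hence Q is negative definite.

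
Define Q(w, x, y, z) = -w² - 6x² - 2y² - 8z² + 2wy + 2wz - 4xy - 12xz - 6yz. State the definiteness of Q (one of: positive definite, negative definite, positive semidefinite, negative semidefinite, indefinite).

negative definite

The associated matrix is A = [[-1, 0, 1, 1], [0, -6, -2, -6], [1, -2, -2, -3], [1, -6, -3, -8]].
Congruent diagonalization of A (simultaneous row and column reduction) yields pivots -1, -6, -1/3, -1.
So there are 4 negative pivots.
Hence Q is negative definite.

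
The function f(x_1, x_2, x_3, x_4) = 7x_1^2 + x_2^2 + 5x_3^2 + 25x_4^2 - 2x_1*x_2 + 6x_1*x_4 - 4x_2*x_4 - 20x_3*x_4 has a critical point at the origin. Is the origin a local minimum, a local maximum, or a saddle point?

The Hessian at the origin is H = [[14, -2, 0, 6], [-2, 2, 0, -4], [0, 0, 10, -20], [6, -4, -20, 50]].
An LDLᵀ factorisation of H has diagonal entries 14, 12/7, 10, 5/3.
Counting signs: 4 positive.
H is positive definite, so the origin is a strict local minimum.

local minimum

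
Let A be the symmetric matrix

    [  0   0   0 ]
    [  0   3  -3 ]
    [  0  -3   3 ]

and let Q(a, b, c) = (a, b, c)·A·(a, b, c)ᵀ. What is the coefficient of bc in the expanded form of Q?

-6

The coefficient of bc is A[2,3] + A[3,2] = 2·(-3) = -6.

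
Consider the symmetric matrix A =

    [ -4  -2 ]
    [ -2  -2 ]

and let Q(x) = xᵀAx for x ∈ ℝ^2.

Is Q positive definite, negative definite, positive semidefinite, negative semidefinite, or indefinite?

negative definite

Leading principal minors: Δ_1 = -4, Δ_2 = 4.
The signs alternate starting with Δ_1 < 0, so by Sylvester's criterion Q is negative definite.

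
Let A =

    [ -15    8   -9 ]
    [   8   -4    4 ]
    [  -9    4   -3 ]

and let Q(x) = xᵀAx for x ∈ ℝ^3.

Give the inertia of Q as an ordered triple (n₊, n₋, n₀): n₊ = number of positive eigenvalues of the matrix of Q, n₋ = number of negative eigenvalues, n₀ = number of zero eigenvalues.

Symmetric row and column elimination reduces A to a congruent diagonal form with pivots -15, 4/15, 0.
Counting signs: 1 positive, 1 negative, 1 zero.

(1, 1, 1)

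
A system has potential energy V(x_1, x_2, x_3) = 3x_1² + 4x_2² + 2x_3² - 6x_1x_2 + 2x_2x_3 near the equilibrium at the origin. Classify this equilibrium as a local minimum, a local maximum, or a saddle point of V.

local minimum

The Hessian at the origin is H = [[6, -6, 0], [-6, 8, 2], [0, 2, 4]].
Row-reducing H symmetrically gives the diagonal entries 6, 2, 2.
So there are 3 positive pivots.
H is positive definite, so the origin is a strict local minimum.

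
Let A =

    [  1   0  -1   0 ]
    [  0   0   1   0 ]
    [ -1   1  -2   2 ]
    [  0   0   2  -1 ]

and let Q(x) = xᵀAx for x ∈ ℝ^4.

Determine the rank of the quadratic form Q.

4

Row reduction of A gives 4 nonzero rows, so rank A = 4.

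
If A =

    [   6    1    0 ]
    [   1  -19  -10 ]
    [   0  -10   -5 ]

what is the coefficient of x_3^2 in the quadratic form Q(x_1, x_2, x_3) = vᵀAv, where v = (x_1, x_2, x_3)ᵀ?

-5

The coefficient of x_3^2 is the diagonal entry A[3,3] = -5.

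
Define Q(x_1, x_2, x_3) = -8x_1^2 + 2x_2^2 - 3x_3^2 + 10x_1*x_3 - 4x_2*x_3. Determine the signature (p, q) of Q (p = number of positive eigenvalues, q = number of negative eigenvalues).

(1, 2)

The symmetric matrix is A = [[-8, 0, 5], [0, 2, -2], [5, -2, -3]].
Applying the same elementary operations to the rows and columns of A produces a congruent diagonal matrix with entries -8, 2, -15/8.
That gives 1 positive, 2 negative pivots.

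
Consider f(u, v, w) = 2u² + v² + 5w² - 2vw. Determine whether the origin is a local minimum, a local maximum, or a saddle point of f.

local minimum

The Hessian at the origin is H = [[4, 0, 0], [0, 2, -2], [0, -2, 10]].
Congruent diagonalization of H (simultaneous row and column reduction) yields pivots 4, 2, 8.
Counting signs: 3 positive.
H is positive definite, so the origin is a strict local minimum.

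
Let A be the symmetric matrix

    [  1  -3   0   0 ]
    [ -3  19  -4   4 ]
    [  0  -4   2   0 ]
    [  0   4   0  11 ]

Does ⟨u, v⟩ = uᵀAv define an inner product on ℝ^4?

yes

Leading principal minors: Δ_1 = 1, Δ_2 = 10, Δ_3 = 4, Δ_4 = 12.
All leading principal minors are positive, so by Sylvester's criterion Q is positive definite.
⟨·,·⟩ is an inner product exactly when A is positive definite.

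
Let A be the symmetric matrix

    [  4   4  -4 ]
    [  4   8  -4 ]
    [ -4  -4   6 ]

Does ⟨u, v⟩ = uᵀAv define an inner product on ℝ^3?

yes

Leading principal minors: Δ_1 = 4, Δ_2 = 16, Δ_3 = 32.
All leading principal minors are positive, so by Sylvester's criterion Q is positive definite.
⟨·,·⟩ is an inner product exactly when A is positive definite.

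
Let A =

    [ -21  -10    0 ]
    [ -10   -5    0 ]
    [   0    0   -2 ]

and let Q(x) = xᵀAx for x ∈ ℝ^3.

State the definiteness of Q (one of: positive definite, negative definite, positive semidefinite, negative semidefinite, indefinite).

negative definite

Applying the same elementary operations to the rows and columns of A produces a congruent diagonal matrix with entries -21, -5/21, -2.
Counting signs: 3 negative.
Hence Q is negative definite.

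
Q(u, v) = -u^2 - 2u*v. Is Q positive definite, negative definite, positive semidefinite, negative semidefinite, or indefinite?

indefinite

The symmetric matrix is A = [[-1, -1], [-1, 0]].
Row-reducing A symmetrically gives the diagonal entries -1, 1.
Counting signs: 1 positive, 1 negative.
Hence Q is indefinite.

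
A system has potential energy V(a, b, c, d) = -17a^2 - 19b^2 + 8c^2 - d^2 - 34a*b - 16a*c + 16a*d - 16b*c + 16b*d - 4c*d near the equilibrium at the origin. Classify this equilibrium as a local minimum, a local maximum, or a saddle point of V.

saddle point

The Hessian at the origin is H = [[-34, -34, -16, 16], [-34, -38, -16, 16], [-16, -16, 16, -4], [16, 16, -4, -2]].
Applying the same elementary operations to the rows and columns of H produces a congruent diagonal matrix with entries -34, -4, 400/17, -3/25.
Counting signs: 1 positive, 3 negative.
H is indefinite, so the origin is a saddle point.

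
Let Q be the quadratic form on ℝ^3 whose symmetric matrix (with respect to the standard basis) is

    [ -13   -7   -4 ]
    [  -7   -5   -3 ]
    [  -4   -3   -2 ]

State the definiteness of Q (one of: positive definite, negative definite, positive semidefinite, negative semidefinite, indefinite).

Leading principal minors: Δ_1 = -13, Δ_2 = 16, Δ_3 = -3.
The signs alternate starting with Δ_1 < 0, so by Sylvester's criterion Q is negative definite.

negative definite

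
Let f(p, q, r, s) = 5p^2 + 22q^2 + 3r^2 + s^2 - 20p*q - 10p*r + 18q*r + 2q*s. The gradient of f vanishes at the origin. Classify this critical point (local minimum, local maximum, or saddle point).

saddle point

The Hessian at the origin is H = [[10, -20, -10, 0], [-20, 44, 18, 2], [-10, 18, 6, 0], [0, 2, 0, 2]].
Row-reducing H symmetrically gives the diagonal entries 10, 4, -5, 6/5.
That gives 3 positive, 1 negative pivots.
H is indefinite, so the origin is a saddle point.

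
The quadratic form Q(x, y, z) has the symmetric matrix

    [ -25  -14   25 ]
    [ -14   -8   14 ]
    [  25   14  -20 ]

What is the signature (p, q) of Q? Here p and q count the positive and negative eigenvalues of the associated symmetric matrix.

(1, 2)

An LDLᵀ factorisation of A has diagonal entries -25, -4/25, 5.
That gives 1 positive, 2 negative pivots.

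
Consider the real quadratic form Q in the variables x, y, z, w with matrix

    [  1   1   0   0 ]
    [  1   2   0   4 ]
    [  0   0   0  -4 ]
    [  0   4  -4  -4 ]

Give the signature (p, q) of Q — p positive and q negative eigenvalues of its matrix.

By Sylvester's law of inertia any congruent diagonalization of A has 3 positive, 1 negative and 0 zero entries.

(3, 1)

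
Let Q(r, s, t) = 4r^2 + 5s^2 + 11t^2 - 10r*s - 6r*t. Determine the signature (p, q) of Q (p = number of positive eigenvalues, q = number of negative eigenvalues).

The associated matrix is A = [[4, -5, -3], [-5, 5, 0], [-3, 0, 11]].
Congruent diagonalization of A (simultaneous row and column reduction) yields pivots 4, -5/4, 20.
That gives 2 positive, 1 negative pivots.

(2, 1)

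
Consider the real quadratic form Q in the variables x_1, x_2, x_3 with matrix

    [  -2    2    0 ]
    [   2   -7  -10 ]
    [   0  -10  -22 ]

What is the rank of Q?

Congruent diagonalization of A (simultaneous row and column reduction) yields pivots -2, -5, -2.
So there are 3 negative pivots.
The rank is the number of nonzero pivots: 3.

3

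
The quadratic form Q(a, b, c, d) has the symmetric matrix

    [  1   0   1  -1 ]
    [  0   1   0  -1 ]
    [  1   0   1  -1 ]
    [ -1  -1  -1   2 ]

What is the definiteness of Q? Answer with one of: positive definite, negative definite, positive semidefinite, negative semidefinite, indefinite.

Applying the same elementary operations to the rows and columns of A produces a congruent diagonal matrix with entries 1, 1, 0, 0.
That gives 2 positive, 2 zero pivots.
Hence Q is positive semidefinite.

positive semidefinite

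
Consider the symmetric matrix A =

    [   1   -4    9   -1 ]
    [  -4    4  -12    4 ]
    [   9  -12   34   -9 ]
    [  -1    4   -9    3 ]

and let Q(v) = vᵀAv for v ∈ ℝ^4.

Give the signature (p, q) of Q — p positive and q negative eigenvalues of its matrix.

(3, 1)

Row-reducing A symmetrically gives the diagonal entries 1, -12, 1, 2.
That gives 3 positive, 1 negative pivots.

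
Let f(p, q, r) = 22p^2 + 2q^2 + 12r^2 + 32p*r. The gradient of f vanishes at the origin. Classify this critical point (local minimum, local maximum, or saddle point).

The Hessian at the origin is H = [[44, 0, 32], [0, 4, 0], [32, 0, 24]].
An LDLᵀ factorisation of H has diagonal entries 44, 4, 8/11.
Counting signs: 3 positive.
H is positive definite, so the origin is a strict local minimum.

local minimum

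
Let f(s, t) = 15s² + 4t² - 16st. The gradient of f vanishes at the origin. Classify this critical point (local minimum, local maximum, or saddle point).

The Hessian at the origin is H = [[30, -16], [-16, 8]].
det H = 30·8 − (-16)² = -16 < 0, so H is indefinite.
Therefore the origin is a saddle point.

saddle point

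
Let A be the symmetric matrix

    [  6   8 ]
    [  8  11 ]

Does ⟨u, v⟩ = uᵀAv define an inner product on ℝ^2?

yes

For the 2×2 matrix [[6, 8], [8, 11]]: det = 6·11 − (8)² = 2, trace = 17.
det > 0 so both eigenvalues share the sign of the trace; trace = 17 > 0 ⇒ both positive.
⟨·,·⟩ is an inner product exactly when A is positive definite.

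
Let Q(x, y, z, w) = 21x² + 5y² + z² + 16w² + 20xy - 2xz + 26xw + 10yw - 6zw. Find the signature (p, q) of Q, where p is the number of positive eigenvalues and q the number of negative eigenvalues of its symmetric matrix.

(3, 0)

The symmetric matrix is A = [[21, 10, -1, 13], [10, 5, 0, 5], [-1, 0, 1, -3], [13, 5, -3, 16]].
Congruent diagonalization of A (simultaneous row and column reduction) yields pivots 21, 5/21, 0, 2.
That gives 3 positive, 1 zero pivots.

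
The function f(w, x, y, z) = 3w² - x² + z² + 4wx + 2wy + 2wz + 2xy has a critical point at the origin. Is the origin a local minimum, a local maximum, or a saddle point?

saddle point

The Hessian at the origin is H = [[6, 4, 2, 2], [4, -2, 2, 0], [2, 2, 0, 0], [2, 0, 0, 2]].
An LDLᵀ factorisation of H has diagonal entries 6, -14/3, -4/7, 3.
Counting signs: 2 positive, 2 negative.
H is indefinite, so the origin is a saddle point.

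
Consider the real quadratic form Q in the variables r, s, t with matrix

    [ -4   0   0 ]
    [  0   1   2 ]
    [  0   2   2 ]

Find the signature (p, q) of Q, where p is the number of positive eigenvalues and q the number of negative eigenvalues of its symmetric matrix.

An LDLᵀ factorisation of A has diagonal entries -4, 1, -2.
Counting signs: 1 positive, 2 negative.

(1, 2)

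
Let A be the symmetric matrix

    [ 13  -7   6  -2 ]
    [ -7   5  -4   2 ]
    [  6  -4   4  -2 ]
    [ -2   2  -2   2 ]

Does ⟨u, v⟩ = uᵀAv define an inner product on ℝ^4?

yes

Applying the same elementary operations to the rows and columns of A produces a congruent diagonal matrix with entries 13, 16/13, 3/4, 2/3.
Counting signs: 4 positive.
Hence Q is positive definite.
⟨·,·⟩ is an inner product exactly when A is positive definite.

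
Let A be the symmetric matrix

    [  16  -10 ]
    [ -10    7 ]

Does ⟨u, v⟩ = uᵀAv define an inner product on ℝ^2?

yes

For the 2×2 matrix [[16, -10], [-10, 7]]: det = 16·7 − (-10)² = 12, trace = 23.
det > 0 so both eigenvalues share the sign of the trace; trace = 23 > 0 ⇒ both positive.
⟨·,·⟩ is an inner product exactly when A is positive definite.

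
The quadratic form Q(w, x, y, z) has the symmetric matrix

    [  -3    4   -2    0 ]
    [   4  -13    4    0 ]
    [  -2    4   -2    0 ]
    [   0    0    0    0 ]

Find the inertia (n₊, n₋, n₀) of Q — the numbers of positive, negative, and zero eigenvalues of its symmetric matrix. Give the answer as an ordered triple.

Row-reducing A symmetrically gives the diagonal entries -3, -23/3, -10/23, 0.
Counting signs: 3 negative, 1 zero.

(0, 3, 1)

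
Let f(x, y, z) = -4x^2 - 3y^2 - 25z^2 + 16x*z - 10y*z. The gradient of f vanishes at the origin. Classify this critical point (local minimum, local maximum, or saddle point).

local maximum

The Hessian at the origin is H = [[-8, 0, 16], [0, -6, -10], [16, -10, -50]].
Congruent diagonalization of H (simultaneous row and column reduction) yields pivots -8, -6, -4/3.
So there are 3 negative pivots.
H is negative definite, so the origin is a strict local maximum.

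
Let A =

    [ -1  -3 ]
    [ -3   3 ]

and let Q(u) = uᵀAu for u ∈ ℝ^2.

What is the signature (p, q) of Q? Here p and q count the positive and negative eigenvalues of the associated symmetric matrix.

Row-reducing A symmetrically gives the diagonal entries -1, 12.
That gives 1 positive, 1 negative pivots.

(1, 1)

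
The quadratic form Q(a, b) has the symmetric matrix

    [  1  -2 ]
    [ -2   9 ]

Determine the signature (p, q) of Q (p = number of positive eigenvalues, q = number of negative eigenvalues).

(2, 0)

Symmetric row and column elimination reduces A to a congruent diagonal form with pivots 1, 5.
Counting signs: 2 positive.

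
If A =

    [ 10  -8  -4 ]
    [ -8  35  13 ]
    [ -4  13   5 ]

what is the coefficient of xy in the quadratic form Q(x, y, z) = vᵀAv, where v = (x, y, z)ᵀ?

The coefficient of xy is A[1,2] + A[2,1] = 2·(-8) = -16.

-16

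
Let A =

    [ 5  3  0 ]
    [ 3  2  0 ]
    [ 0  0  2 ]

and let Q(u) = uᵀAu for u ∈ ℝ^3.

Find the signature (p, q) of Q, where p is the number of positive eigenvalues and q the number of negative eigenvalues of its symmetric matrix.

(3, 0)

An LDLᵀ factorisation of A has diagonal entries 5, 1/5, 2.
That gives 3 positive pivots.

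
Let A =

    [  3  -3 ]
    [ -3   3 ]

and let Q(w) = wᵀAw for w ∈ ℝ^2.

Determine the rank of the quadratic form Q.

Row-reducing A symmetrically gives the diagonal entries 3, 0.
Counting signs: 1 positive, 1 zero.
The rank is the number of nonzero pivots: 1.

1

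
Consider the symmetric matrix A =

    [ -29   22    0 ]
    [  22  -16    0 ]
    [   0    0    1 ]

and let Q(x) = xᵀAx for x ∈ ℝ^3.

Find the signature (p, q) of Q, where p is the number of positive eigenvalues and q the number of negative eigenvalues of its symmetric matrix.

(2, 1)

Symmetric row and column elimination reduces A to a congruent diagonal form with pivots -29, 20/29, 1.
That gives 2 positive, 1 negative pivots.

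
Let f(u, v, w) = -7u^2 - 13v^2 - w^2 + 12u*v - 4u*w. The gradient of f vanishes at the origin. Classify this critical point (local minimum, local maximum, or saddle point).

local maximum

The Hessian at the origin is H = [[-14, 12, -4], [12, -26, 0], [-4, 0, -2]].
Row-reducing H symmetrically gives the diagonal entries -14, -110/7, -6/55.
That gives 3 negative pivots.
H is negative definite, so the origin is a strict local maximum.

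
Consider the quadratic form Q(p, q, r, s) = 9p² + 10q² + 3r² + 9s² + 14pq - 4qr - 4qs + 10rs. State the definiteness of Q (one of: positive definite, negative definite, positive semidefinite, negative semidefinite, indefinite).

positive definite

The symmetric matrix of Q is A = [[9, 7, 0, 0], [7, 10, -2, -2], [0, -2, 3, 5], [0, -2, 5, 9]].
Leading principal minors: Δ_1 = 9, Δ_2 = 41, Δ_3 = 87, Δ_4 = 10.
All leading principal minors are positive, so by Sylvester's criterion Q is positive definite.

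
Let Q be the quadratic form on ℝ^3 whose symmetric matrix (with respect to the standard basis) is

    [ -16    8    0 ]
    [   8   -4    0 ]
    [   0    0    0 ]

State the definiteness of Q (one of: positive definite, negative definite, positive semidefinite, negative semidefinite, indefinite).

negative semidefinite

Row-reducing A symmetrically gives the diagonal entries -16, 0, 0.
That gives 1 negative, 2 zero pivots.
Hence Q is negative semidefinite.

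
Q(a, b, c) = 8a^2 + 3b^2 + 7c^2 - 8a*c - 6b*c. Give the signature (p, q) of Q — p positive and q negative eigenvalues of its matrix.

The associated matrix is A = [[8, 0, -4], [0, 3, -3], [-4, -3, 7]].
Symmetric row and column elimination reduces A to a congruent diagonal form with pivots 8, 3, 2.
So there are 3 positive pivots.

(3, 0)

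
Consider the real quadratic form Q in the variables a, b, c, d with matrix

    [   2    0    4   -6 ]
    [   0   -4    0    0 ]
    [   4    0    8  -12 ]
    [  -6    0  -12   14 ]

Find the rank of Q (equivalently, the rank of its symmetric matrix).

Congruent diagonalization of A (simultaneous row and column reduction) yields pivots 2, -4, 0, -4.
Counting signs: 1 positive, 2 negative, 1 zero.
The rank is the number of nonzero pivots: 3.

3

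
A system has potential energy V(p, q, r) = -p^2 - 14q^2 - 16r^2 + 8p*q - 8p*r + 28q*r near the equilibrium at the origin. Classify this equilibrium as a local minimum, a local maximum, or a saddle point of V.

The Hessian at the origin is H = [[-2, 8, -8], [8, -28, 28], [-8, 28, -32]].
Congruent diagonalization of H (simultaneous row and column reduction) yields pivots -2, 4, -4.
So there are 1 positive, 2 negative pivots.
H is indefinite, so the origin is a saddle point.

saddle point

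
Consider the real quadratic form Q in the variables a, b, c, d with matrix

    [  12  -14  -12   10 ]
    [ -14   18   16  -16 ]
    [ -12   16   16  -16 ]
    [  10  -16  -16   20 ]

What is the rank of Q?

3

Row-reducing A symmetrically gives the diagonal entries 12, 5/3, 8/5, 0.
Counting signs: 3 positive, 1 zero.
The rank is the number of nonzero pivots: 3.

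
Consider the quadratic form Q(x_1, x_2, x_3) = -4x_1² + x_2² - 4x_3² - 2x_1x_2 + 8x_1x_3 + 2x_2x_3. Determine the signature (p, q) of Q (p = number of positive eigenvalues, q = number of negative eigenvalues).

(1, 1)

The associated matrix is A = [[-4, -1, 4], [-1, 1, 1], [4, 1, -4]].
Symmetric row and column elimination reduces A to a congruent diagonal form with pivots -4, 5/4, 0.
So there are 1 positive, 1 negative, 1 zero pivots.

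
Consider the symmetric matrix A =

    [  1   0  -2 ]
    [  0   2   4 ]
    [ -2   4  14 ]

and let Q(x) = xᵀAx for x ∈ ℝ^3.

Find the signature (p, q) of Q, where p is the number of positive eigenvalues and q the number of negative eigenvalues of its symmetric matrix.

(3, 0)

Applying the same elementary operations to the rows and columns of A produces a congruent diagonal matrix with entries 1, 2, 2.
Counting signs: 3 positive.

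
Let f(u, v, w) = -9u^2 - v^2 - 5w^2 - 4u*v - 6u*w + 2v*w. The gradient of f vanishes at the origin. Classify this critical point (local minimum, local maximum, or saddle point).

saddle point

The Hessian at the origin is H = [[-18, -4, -6], [-4, -2, 2], [-6, 2, -10]].
Applying the same elementary operations to the rows and columns of H produces a congruent diagonal matrix with entries -18, -10/9, 2.
That gives 1 positive, 2 negative pivots.
H is indefinite, so the origin is a saddle point.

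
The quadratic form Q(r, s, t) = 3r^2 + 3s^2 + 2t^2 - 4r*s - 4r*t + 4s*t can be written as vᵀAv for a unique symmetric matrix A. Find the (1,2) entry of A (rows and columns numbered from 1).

-2

The coefficient of r·s in Q is -4. For a symmetric A this equals A[1,2] + A[2,1] = 2·A[1,2].
So A[1,2] = -4/2 = -2.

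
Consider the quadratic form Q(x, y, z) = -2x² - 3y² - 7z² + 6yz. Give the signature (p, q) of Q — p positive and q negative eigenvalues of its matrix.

The symmetric matrix is A = [[-2, 0, 0], [0, -3, 3], [0, 3, -7]].
Congruent diagonalization of A (simultaneous row and column reduction) yields pivots -2, -3, -4.
So there are 3 negative pivots.

(0, 3)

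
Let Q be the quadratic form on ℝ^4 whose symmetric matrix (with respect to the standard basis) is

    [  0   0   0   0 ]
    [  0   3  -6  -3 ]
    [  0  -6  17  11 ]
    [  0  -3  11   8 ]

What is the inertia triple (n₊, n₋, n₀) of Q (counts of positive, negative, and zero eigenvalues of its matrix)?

(2, 0, 2)

Symmetric row and column elimination reduces A to a congruent diagonal form with pivots 0, 3, 5, 0.
That gives 2 positive, 2 zero pivots.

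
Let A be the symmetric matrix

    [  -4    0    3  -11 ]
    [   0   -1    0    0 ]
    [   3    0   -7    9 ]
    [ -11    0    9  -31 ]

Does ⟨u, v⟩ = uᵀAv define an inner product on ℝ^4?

no

An LDLᵀ factorisation of A has diagonal entries -4, -1, -19/4, -12/19.
Counting signs: 4 negative.
Hence Q is negative definite.
⟨·,·⟩ is an inner product exactly when A is positive definite.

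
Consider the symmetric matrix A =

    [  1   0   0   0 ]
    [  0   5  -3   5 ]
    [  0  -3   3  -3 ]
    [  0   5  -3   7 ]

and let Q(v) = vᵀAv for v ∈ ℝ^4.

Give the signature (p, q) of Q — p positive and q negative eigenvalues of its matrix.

(4, 0)

Applying the same elementary operations to the rows and columns of A produces a congruent diagonal matrix with entries 1, 5, 6/5, 2.
So there are 4 positive pivots.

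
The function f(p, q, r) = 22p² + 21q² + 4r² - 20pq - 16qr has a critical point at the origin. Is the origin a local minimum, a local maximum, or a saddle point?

The Hessian at the origin is H = [[44, -20, 0], [-20, 42, -16], [0, -16, 8]].
Row-reducing H symmetrically gives the diagonal entries 44, 362/11, 40/181.
That gives 3 positive pivots.
H is positive definite, so the origin is a strict local minimum.

local minimum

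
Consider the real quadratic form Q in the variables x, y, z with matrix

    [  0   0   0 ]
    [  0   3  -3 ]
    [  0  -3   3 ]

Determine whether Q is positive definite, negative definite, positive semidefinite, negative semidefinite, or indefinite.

Symmetric row and column elimination reduces A to a congruent diagonal form with pivots 0, 3, 0.
That gives 1 positive, 2 zero pivots.
Hence Q is positive semidefinite.

positive semidefinite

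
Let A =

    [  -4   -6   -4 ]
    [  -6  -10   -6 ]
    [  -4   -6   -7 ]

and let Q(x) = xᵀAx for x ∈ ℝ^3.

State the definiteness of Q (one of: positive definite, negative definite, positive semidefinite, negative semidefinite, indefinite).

negative definite

Applying the same elementary operations to the rows and columns of A produces a congruent diagonal matrix with entries -4, -1, -3.
Counting signs: 3 negative.
Hence Q is negative definite.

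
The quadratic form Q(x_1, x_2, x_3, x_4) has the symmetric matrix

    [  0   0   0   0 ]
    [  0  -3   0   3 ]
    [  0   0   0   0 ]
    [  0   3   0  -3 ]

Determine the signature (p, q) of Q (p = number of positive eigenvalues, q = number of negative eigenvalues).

(0, 1)

Symmetric row and column elimination reduces A to a congruent diagonal form with pivots 0, -3, 0, 0.
So there are 1 negative, 3 zero pivots.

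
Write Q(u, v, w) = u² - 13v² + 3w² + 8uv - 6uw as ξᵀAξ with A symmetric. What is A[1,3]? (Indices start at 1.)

The coefficient of u·w in Q is -6. For a symmetric A this equals A[1,3] + A[3,1] = 2·A[1,3].
So A[1,3] = -6/2 = -3.

-3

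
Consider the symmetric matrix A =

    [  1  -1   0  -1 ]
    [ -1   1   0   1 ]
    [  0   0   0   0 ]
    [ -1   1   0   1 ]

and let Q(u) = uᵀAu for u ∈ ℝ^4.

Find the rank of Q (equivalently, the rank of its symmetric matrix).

Symmetric row and column elimination reduces A to a congruent diagonal form with pivots 1, 0, 0, 0.
Counting signs: 1 positive, 3 zero.
The rank is the number of nonzero pivots: 1.

1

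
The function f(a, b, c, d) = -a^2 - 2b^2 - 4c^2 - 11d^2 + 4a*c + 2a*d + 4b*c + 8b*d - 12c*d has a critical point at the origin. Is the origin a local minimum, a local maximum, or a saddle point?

The Hessian at the origin is H = [[-2, 0, 4, 2], [0, -4, 4, 8], [4, 4, -8, -12], [2, 8, -12, -22]].
Row-reducing H symmetrically gives the diagonal entries -2, -4, 4, -4.
Counting signs: 1 positive, 3 negative.
H is indefinite, so the origin is a saddle point.

saddle point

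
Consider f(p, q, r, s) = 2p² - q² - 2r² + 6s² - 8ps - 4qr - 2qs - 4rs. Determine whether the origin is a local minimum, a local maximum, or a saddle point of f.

saddle point

The Hessian at the origin is H = [[4, 0, 0, -8], [0, -2, -4, -2], [0, -4, -4, -4], [-8, -2, -4, 12]].
An LDLᵀ factorisation of H has diagonal entries 4, -2, 4, -2.
Counting signs: 2 positive, 2 negative.
H is indefinite, so the origin is a saddle point.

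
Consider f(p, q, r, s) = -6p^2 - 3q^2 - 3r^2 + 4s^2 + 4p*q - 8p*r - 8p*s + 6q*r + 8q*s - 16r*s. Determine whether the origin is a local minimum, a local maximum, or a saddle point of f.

The Hessian at the origin is H = [[-12, 4, -8, -8], [4, -6, 6, 8], [-8, 6, -6, -16], [-8, 8, -16, 8]].
Congruent diagonalization of H (simultaneous row and column reduction) yields pivots -12, -14/3, 12/7, -8.
That gives 1 positive, 3 negative pivots.
H is indefinite, so the origin is a saddle point.

saddle point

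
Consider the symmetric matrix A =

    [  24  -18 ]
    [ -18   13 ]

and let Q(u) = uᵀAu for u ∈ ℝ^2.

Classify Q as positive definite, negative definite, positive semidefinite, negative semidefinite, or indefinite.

Congruent diagonalization of A (simultaneous row and column reduction) yields pivots 24, -1/2.
So there are 1 positive, 1 negative pivots.
Hence Q is indefinite.

indefinite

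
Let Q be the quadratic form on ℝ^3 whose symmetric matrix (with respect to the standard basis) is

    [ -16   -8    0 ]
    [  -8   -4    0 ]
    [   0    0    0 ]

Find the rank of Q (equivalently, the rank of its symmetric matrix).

Row-reducing A symmetrically gives the diagonal entries -16, 0, 0.
So there are 1 negative, 2 zero pivots.
The rank is the number of nonzero pivots: 1.

1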